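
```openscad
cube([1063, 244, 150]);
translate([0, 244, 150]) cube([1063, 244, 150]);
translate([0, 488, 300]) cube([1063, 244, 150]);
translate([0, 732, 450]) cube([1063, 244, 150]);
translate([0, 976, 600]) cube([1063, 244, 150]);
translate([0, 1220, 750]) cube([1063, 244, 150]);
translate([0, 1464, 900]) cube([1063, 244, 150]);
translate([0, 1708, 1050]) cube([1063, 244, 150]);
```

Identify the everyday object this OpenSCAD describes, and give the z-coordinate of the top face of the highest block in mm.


A staircase. The total rise is 1200 mm.

8 identical blocks, each offset up and back from the previous — a staircase. Each step is 150 mm tall and there are 8 of them, so the total rise is 8 × 150 = 1200 mm.


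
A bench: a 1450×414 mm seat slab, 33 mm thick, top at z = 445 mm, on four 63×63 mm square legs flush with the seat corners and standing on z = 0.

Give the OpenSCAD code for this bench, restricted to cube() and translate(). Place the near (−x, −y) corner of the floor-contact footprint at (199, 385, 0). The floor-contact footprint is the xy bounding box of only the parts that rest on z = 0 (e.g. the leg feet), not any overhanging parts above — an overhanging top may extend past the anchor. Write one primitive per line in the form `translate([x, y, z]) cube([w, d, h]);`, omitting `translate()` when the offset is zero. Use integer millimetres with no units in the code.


translate([199, 385, 412]) cube([1450, 414, 33]);
translate([199, 385, 0]) cube([63, 63, 412]);
translate([199, 736, 0]) cube([63, 63, 412]);
translate([1586, 385, 0]) cube([63, 63, 412]);
translate([1586, 736, 0]) cube([63, 63, 412]);


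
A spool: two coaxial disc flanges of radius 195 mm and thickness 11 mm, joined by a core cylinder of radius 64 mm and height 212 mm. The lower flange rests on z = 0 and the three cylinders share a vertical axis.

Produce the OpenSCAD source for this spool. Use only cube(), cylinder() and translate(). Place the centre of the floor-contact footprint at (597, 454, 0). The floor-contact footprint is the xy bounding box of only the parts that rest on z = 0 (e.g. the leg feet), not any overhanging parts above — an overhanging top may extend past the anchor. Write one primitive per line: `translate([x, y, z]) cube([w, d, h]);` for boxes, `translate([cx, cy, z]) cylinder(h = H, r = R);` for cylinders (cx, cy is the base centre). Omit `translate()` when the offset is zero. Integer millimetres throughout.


translate([597, 454, 0]) cylinder(h = 11, r = 195);
translate([597, 454, 11]) cylinder(h = 212, r = 64);
translate([597, 454, 223]) cylinder(h = 11, r = 195);


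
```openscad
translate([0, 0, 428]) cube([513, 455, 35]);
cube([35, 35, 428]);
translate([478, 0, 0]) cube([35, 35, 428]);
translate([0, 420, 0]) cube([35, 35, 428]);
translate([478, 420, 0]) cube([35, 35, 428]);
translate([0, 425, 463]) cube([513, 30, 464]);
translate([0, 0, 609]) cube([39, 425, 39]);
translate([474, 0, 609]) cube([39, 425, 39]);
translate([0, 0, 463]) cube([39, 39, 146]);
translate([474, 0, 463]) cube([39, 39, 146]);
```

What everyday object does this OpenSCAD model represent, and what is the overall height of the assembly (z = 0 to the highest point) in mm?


A chair. The overall height is 927 mm.

A slab on four corner posts with a tall panel at the back — a chair. The seat slab sits at z = 428 with thickness 35, and the 464 mm backrest starts at the seat top, so the overall height is 428 + 35 + 464 = 927 mm.


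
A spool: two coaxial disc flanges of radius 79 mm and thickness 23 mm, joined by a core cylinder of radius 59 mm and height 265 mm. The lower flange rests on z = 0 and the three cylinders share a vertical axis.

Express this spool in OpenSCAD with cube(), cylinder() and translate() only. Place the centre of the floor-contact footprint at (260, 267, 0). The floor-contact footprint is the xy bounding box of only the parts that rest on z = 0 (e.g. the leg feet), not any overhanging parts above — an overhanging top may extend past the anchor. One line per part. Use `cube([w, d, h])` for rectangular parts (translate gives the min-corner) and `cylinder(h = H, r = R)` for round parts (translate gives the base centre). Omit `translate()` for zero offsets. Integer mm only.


translate([260, 267, 0]) cylinder(h = 23, r = 79);
translate([260, 267, 23]) cylinder(h = 265, r = 59);
translate([260, 267, 288]) cylinder(h = 23, r = 79);


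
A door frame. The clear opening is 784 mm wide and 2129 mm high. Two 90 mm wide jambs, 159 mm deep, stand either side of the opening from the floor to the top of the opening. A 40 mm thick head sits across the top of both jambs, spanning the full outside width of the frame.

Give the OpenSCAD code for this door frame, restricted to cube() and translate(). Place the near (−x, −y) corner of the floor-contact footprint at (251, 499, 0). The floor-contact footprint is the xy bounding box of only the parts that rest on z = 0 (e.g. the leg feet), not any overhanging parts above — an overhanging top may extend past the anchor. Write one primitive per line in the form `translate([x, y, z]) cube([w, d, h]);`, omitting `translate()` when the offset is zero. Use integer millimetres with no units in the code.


translate([251, 499, 0]) cube([90, 159, 2129]);
translate([1125, 499, 0]) cube([90, 159, 2129]);
translate([251, 499, 2129]) cube([964, 159, 40]);


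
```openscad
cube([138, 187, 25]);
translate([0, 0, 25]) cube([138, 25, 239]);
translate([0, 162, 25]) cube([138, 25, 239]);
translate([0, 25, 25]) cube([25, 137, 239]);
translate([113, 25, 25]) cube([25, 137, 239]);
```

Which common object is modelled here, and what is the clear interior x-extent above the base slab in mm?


An open box. The internal width is 88 mm.

A 138×187 base slab with four walls standing on it — an open box. The base is 138 mm wide and the walls are 25 mm thick, so the internal width is 138 − 2 × 25 = 88 mm.


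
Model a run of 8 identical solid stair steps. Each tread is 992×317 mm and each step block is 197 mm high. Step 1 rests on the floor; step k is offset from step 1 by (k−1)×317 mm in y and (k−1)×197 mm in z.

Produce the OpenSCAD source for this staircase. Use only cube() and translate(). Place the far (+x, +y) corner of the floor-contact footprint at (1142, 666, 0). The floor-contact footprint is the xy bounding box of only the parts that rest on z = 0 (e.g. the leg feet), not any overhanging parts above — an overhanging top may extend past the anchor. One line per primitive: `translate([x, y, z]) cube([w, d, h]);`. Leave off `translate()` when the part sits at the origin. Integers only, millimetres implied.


translate([150, 349, 0]) cube([992, 317, 197]);
translate([150, 666, 197]) cube([992, 317, 197]);
translate([150, 983, 394]) cube([992, 317, 197]);
translate([150, 1300, 591]) cube([992, 317, 197]);
translate([150, 1617, 788]) cube([992, 317, 197]);
translate([150, 1934, 985]) cube([992, 317, 197]);
translate([150, 2251, 1182]) cube([992, 317, 197]);
translate([150, 2568, 1379]) cube([992, 317, 197]);


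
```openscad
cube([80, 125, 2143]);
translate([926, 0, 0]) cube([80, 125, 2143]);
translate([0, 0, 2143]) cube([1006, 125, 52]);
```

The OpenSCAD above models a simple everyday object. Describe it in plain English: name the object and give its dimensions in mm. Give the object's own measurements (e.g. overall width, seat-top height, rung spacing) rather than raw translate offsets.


A door frame. The clear opening is 846 mm wide and 2143 mm high. Two 80 mm wide jambs, 125 mm deep, stand either side of the opening from the floor to the top of the opening. A 52 mm thick head sits across the top of both jambs, spanning the full outside width of the frame.


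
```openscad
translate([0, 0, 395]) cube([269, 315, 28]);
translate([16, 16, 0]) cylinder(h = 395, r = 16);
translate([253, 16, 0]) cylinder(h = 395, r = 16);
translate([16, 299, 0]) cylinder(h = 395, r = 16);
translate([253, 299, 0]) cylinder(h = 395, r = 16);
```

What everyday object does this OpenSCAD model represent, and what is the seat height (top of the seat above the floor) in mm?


A stool. The seat height is 423 mm.

A 269×315×28 slab at z = 395 on four corner cylinders — a stool. The seat top is 395 + 28 = 423 mm.


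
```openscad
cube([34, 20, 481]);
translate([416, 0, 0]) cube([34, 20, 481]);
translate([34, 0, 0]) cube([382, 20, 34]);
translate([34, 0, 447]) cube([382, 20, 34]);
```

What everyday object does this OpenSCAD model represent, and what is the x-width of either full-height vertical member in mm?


A picture frame. The border width is 34 mm.

Four thin pieces enclosing a rectangular opening — a picture frame. The two full-height stiles are 481 mm tall; the top rail sits at z = 447 and is 34 mm tall, so the border above the opening is 481 − 447 = 34 mm, matching the stile x-width.


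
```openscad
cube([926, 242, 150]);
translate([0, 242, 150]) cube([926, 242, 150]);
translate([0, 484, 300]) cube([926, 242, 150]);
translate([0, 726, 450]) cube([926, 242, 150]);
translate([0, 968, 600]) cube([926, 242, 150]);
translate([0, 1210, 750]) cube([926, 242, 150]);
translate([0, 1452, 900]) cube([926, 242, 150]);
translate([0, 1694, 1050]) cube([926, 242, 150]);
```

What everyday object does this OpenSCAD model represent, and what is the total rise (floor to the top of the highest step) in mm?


A staircase. The total rise is 1200 mm.

8 identical blocks, each offset up and back from the previous — a staircase. Each step is 150 mm tall and there are 8 of them, so the total rise is 8 × 150 = 1200 mm.


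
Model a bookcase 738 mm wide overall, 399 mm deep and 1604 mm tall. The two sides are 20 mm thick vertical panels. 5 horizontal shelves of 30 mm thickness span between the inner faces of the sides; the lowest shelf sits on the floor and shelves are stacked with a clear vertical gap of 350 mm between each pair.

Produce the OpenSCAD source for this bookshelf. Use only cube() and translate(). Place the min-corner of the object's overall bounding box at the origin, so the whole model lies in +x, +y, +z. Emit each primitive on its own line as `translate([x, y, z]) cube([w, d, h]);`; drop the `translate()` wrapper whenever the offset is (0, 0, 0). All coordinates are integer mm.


cube([20, 399, 1604]);
translate([718, 0, 0]) cube([20, 399, 1604]);
translate([20, 0, 0]) cube([698, 399, 30]);
translate([20, 0, 380]) cube([698, 399, 30]);
translate([20, 0, 760]) cube([698, 399, 30]);
translate([20, 0, 1140]) cube([698, 399, 30]);
translate([20, 0, 1520]) cube([698, 399, 30]);


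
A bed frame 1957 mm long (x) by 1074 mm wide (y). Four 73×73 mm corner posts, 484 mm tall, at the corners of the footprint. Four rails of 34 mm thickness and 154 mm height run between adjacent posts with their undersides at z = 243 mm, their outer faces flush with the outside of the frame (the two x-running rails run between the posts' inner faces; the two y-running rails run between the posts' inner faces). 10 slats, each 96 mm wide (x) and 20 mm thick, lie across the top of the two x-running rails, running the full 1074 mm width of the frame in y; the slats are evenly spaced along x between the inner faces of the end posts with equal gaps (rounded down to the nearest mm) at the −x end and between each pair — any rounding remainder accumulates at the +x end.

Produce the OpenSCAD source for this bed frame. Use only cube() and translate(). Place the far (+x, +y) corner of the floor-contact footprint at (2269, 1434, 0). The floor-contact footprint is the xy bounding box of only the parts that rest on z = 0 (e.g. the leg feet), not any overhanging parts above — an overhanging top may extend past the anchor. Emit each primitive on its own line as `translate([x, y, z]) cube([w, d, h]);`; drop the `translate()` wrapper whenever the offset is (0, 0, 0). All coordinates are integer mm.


translate([312, 360, 0]) cube([73, 73, 484]);
translate([312, 1361, 0]) cube([73, 73, 484]);
translate([2196, 360, 0]) cube([73, 73, 484]);
translate([2196, 1361, 0]) cube([73, 73, 484]);
translate([385, 360, 243]) cube([1811, 34, 154]);
translate([385, 1400, 243]) cube([1811, 34, 154]);
translate([312, 433, 243]) cube([34, 928, 154]);
translate([2235, 433, 243]) cube([34, 928, 154]);
translate([462, 360, 397]) cube([96, 1074, 20]);
translate([635, 360, 397]) cube([96, 1074, 20]);
translate([808, 360, 397]) cube([96, 1074, 20]);
translate([981, 360, 397]) cube([96, 1074, 20]);
translate([1154, 360, 397]) cube([96, 1074, 20]);
translate([1327, 360, 397]) cube([96, 1074, 20]);
translate([1500, 360, 397]) cube([96, 1074, 20]);
translate([1673, 360, 397]) cube([96, 1074, 20]);
translate([1846, 360, 397]) cube([96, 1074, 20]);
translate([2019, 360, 397]) cube([96, 1074, 20]);


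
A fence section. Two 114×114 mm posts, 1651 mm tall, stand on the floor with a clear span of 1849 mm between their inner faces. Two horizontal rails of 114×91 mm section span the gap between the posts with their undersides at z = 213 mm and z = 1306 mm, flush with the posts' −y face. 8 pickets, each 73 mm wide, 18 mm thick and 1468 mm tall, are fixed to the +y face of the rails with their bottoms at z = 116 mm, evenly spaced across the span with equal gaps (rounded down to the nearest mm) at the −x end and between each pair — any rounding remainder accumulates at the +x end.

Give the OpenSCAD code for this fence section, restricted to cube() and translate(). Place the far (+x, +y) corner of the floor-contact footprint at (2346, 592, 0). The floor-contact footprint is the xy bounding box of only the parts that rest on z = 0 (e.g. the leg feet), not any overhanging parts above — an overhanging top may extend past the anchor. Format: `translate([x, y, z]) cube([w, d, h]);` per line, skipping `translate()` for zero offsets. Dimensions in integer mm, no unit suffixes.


translate([269, 478, 0]) cube([114, 114, 1651]);
translate([2232, 478, 0]) cube([114, 114, 1651]);
translate([383, 478, 213]) cube([1849, 114, 91]);
translate([383, 478, 1306]) cube([1849, 114, 91]);
translate([523, 592, 116]) cube([73, 18, 1468]);
translate([736, 592, 116]) cube([73, 18, 1468]);
translate([949, 592, 116]) cube([73, 18, 1468]);
translate([1162, 592, 116]) cube([73, 18, 1468]);
translate([1375, 592, 116]) cube([73, 18, 1468]);
translate([1588, 592, 116]) cube([73, 18, 1468]);
translate([1801, 592, 116]) cube([73, 18, 1468]);
translate([2014, 592, 116]) cube([73, 18, 1468]);


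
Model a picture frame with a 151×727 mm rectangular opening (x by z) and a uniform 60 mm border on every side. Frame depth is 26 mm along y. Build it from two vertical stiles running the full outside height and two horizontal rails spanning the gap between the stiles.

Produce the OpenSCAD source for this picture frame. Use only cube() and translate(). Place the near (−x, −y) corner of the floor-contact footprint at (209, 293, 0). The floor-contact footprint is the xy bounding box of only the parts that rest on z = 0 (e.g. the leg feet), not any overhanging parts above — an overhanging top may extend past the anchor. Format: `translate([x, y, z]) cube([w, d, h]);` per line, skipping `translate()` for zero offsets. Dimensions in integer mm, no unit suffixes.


translate([209, 293, 0]) cube([60, 26, 847]);
translate([420, 293, 0]) cube([60, 26, 847]);
translate([269, 293, 0]) cube([151, 26, 60]);
translate([269, 293, 787]) cube([151, 26, 60]);


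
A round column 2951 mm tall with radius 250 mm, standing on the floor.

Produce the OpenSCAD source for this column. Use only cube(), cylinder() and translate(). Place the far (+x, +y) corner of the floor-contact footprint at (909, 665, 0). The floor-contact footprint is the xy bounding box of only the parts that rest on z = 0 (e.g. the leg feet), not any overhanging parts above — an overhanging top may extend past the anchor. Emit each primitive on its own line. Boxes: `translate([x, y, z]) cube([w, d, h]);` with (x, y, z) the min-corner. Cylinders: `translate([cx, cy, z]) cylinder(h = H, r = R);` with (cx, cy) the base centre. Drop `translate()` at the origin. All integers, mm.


translate([659, 415, 0]) cylinder(h = 2951, r = 250);


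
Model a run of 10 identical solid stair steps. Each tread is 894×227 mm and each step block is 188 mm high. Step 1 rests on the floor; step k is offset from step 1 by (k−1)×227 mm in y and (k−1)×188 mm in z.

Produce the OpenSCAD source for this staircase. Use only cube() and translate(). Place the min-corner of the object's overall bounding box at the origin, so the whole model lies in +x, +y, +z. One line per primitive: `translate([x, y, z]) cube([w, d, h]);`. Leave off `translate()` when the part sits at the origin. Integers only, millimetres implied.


cube([894, 227, 188]);
translate([0, 227, 188]) cube([894, 227, 188]);
translate([0, 454, 376]) cube([894, 227, 188]);
translate([0, 681, 564]) cube([894, 227, 188]);
translate([0, 908, 752]) cube([894, 227, 188]);
translate([0, 1135, 940]) cube([894, 227, 188]);
translate([0, 1362, 1128]) cube([894, 227, 188]);
translate([0, 1589, 1316]) cube([894, 227, 188]);
translate([0, 1816, 1504]) cube([894, 227, 188]);
translate([0, 2043, 1692]) cube([894, 227, 188]);


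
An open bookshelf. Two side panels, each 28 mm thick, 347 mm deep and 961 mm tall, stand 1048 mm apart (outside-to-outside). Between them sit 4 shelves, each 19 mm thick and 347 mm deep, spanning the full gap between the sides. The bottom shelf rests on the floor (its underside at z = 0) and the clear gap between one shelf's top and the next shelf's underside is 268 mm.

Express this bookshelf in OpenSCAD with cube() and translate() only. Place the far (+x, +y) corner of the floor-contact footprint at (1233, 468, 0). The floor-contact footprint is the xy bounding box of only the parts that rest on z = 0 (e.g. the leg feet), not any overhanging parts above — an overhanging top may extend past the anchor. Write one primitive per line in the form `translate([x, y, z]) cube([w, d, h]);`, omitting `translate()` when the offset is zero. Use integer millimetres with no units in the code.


translate([185, 121, 0]) cube([28, 347, 961]);
translate([1205, 121, 0]) cube([28, 347, 961]);
translate([213, 121, 0]) cube([992, 347, 19]);
translate([213, 121, 287]) cube([992, 347, 19]);
translate([213, 121, 574]) cube([992, 347, 19]);
translate([213, 121, 861]) cube([992, 347, 19]);


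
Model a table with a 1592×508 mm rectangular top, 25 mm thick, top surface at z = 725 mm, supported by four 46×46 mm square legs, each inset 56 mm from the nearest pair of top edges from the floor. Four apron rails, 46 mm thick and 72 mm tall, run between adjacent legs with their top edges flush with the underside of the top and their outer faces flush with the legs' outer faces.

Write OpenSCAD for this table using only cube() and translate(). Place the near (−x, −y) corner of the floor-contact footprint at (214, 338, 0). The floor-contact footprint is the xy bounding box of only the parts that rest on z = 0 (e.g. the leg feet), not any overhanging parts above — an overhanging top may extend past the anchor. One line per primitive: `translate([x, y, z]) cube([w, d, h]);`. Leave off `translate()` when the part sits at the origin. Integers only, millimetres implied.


translate([158, 282, 700]) cube([1592, 508, 25]);
translate([214, 338, 0]) cube([46, 46, 700]);
translate([1648, 338, 0]) cube([46, 46, 700]);
translate([214, 688, 0]) cube([46, 46, 700]);
translate([1648, 688, 0]) cube([46, 46, 700]);
translate([260, 338, 628]) cube([1388, 46, 72]);
translate([260, 688, 628]) cube([1388, 46, 72]);
translate([214, 384, 628]) cube([46, 304, 72]);
translate([1648, 384, 628]) cube([46, 304, 72]);


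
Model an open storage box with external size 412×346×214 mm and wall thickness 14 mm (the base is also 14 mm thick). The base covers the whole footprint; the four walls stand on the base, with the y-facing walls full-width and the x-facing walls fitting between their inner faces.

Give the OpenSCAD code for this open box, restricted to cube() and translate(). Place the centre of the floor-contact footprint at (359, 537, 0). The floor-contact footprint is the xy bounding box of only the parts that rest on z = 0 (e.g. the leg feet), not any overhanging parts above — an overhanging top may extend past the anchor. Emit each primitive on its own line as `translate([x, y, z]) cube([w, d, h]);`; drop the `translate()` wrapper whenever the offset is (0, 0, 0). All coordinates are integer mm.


translate([153, 364, 0]) cube([412, 346, 14]);
translate([153, 364, 14]) cube([412, 14, 200]);
translate([153, 696, 14]) cube([412, 14, 200]);
translate([153, 378, 14]) cube([14, 318, 200]);
translate([551, 378, 14]) cube([14, 318, 200]);


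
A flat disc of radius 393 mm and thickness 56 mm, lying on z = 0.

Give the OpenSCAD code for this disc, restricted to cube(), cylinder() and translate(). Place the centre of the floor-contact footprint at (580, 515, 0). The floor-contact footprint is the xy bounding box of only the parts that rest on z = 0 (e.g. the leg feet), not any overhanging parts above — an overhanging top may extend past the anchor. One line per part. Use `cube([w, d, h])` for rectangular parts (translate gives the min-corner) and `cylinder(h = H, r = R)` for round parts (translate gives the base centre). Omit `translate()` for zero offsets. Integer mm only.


translate([580, 515, 0]) cylinder(h = 56, r = 393);


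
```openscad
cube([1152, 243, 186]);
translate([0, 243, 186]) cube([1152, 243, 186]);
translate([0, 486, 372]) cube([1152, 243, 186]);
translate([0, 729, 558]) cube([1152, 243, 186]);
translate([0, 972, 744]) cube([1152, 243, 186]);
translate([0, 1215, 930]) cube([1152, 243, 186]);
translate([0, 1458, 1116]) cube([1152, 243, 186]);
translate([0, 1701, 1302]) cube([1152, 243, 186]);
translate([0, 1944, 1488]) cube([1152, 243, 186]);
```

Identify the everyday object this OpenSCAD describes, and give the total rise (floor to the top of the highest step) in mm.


A staircase. The total rise is 1674 mm.

9 identical blocks, each offset up and back from the previous — a staircase. Each step is 186 mm tall and there are 9 of them, so the total rise is 9 × 186 = 1674 mm.


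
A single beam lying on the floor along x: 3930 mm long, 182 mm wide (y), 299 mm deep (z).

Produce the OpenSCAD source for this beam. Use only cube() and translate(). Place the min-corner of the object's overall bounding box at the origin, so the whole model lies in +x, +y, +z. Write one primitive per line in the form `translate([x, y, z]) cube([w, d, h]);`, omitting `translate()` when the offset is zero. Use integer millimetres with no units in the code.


cube([3930, 182, 299]);


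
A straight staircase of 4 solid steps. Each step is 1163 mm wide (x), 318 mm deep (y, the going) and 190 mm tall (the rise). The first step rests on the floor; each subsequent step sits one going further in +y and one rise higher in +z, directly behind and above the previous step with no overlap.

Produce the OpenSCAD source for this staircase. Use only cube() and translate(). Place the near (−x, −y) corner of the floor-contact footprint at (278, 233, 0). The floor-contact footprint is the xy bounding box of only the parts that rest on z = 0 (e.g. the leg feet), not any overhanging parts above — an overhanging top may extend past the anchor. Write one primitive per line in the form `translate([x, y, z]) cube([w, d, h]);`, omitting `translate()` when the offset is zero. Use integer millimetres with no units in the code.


translate([278, 233, 0]) cube([1163, 318, 190]);
translate([278, 551, 190]) cube([1163, 318, 190]);
translate([278, 869, 380]) cube([1163, 318, 190]);
translate([278, 1187, 570]) cube([1163, 318, 190]);


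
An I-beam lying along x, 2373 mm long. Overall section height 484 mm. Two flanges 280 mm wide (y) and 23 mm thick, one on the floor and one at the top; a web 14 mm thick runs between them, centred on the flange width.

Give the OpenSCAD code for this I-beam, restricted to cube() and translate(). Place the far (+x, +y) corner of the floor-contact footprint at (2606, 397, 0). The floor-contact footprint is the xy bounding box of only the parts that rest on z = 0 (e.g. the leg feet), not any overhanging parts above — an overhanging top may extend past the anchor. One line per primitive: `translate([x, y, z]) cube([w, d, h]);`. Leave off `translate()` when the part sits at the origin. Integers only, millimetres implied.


translate([233, 117, 0]) cube([2373, 280, 23]);
translate([233, 250, 23]) cube([2373, 14, 438]);
translate([233, 117, 461]) cube([2373, 280, 23]);


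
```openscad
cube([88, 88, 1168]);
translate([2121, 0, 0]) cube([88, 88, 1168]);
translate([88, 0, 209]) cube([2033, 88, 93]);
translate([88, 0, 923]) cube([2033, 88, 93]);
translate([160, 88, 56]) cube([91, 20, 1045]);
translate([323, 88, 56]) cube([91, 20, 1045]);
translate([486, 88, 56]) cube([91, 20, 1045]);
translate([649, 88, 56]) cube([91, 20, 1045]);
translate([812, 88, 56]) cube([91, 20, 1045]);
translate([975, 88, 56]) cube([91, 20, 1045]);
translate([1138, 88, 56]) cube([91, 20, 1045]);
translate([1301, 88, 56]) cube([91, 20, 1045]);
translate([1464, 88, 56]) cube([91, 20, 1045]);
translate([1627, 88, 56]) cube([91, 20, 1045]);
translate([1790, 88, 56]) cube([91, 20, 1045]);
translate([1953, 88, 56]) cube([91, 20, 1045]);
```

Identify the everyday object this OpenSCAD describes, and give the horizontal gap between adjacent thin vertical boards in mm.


A fence section. The picket gap is 72 mm.

Two posts, two rails, 12 pickets — a fence section. Span 2033 mm holds 12 pickets of 91 mm with 13 equal gaps: ⌊(2033 − 12·91) / 13⌋ = 72 mm.


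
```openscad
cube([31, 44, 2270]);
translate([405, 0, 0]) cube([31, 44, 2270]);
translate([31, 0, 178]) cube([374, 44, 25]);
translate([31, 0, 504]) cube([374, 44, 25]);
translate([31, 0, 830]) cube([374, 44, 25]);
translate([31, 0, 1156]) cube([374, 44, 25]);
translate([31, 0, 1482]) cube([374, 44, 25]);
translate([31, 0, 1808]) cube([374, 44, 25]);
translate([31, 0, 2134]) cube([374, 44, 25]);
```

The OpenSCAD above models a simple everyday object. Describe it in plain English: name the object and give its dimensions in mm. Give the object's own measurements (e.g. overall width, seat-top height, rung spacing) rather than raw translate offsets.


A straight ladder. Two 31×44 mm vertical rails, 2270 mm tall, stand 436 mm apart (outside-to-outside) with their front faces coplanar on the −y side. 7 rungs, each 44 mm deep and 25 mm tall, span between the inner faces of the rails, front faces flush with the rails. The lowest rung's underside is at z = 178 mm and rungs are spaced 326 mm apart (underside to underside).


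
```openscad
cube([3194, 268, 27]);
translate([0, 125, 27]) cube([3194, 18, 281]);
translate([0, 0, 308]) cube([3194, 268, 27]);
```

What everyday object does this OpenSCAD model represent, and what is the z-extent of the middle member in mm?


An I-beam. The web height is 281 mm.

Two wide flanges with a thin centred web — an I-beam. Overall 335 mm minus two 27 mm flanges gives a web of 335 − 2·27 = 281 mm.


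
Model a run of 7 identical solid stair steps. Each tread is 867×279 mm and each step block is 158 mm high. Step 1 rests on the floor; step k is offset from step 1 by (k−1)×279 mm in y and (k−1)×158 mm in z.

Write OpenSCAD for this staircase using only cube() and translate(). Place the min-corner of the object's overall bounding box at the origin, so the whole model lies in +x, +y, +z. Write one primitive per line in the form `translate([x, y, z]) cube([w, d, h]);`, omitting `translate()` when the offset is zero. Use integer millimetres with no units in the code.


cube([867, 279, 158]);
translate([0, 279, 158]) cube([867, 279, 158]);
translate([0, 558, 316]) cube([867, 279, 158]);
translate([0, 837, 474]) cube([867, 279, 158]);
translate([0, 1116, 632]) cube([867, 279, 158]);
translate([0, 1395, 790]) cube([867, 279, 158]);
translate([0, 1674, 948]) cube([867, 279, 158]);


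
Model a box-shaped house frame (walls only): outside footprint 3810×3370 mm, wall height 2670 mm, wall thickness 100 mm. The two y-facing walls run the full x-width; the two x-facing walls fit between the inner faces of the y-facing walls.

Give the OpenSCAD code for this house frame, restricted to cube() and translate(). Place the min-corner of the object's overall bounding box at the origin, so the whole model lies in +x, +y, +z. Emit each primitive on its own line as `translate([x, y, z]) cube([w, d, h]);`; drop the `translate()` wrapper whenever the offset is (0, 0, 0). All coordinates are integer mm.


cube([3810, 100, 2670]);
translate([0, 3270, 0]) cube([3810, 100, 2670]);
translate([0, 100, 0]) cube([100, 3170, 2670]);
translate([3710, 100, 0]) cube([100, 3170, 2670]);


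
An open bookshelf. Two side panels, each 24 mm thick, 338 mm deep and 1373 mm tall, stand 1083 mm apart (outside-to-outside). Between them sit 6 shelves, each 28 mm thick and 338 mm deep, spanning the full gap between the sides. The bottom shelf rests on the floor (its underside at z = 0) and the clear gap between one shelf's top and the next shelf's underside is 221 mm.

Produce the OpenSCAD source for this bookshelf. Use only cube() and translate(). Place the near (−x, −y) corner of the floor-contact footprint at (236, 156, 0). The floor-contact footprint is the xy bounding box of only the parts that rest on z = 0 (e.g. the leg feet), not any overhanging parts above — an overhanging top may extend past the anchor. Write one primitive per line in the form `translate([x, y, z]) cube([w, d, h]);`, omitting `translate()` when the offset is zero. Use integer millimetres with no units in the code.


translate([236, 156, 0]) cube([24, 338, 1373]);
translate([1295, 156, 0]) cube([24, 338, 1373]);
translate([260, 156, 0]) cube([1035, 338, 28]);
translate([260, 156, 249]) cube([1035, 338, 28]);
translate([260, 156, 498]) cube([1035, 338, 28]);
translate([260, 156, 747]) cube([1035, 338, 28]);
translate([260, 156, 996]) cube([1035, 338, 28]);
translate([260, 156, 1245]) cube([1035, 338, 28]);


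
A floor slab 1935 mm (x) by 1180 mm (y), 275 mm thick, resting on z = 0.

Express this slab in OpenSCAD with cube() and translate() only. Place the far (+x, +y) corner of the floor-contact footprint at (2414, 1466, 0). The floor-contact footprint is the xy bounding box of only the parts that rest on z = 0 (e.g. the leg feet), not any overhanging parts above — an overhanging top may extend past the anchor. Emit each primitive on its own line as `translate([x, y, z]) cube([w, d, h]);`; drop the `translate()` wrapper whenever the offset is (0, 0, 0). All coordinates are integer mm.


translate([479, 286, 0]) cube([1935, 1180, 275]);


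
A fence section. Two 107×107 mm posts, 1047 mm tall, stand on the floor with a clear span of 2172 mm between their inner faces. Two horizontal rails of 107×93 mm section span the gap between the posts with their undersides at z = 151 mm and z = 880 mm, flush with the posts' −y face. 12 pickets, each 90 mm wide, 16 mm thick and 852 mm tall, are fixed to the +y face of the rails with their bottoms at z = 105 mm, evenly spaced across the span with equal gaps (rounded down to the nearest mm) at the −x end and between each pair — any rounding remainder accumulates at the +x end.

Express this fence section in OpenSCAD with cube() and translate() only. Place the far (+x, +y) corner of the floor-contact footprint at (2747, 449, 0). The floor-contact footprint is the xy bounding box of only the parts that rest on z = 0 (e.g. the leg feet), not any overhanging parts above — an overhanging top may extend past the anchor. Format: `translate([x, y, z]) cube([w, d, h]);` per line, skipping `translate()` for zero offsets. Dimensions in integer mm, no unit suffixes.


translate([361, 342, 0]) cube([107, 107, 1047]);
translate([2640, 342, 0]) cube([107, 107, 1047]);
translate([468, 342, 151]) cube([2172, 107, 93]);
translate([468, 342, 880]) cube([2172, 107, 93]);
translate([552, 449, 105]) cube([90, 16, 852]);
translate([726, 449, 105]) cube([90, 16, 852]);
translate([900, 449, 105]) cube([90, 16, 852]);
translate([1074, 449, 105]) cube([90, 16, 852]);
translate([1248, 449, 105]) cube([90, 16, 852]);
translate([1422, 449, 105]) cube([90, 16, 852]);
translate([1596, 449, 105]) cube([90, 16, 852]);
translate([1770, 449, 105]) cube([90, 16, 852]);
translate([1944, 449, 105]) cube([90, 16, 852]);
translate([2118, 449, 105]) cube([90, 16, 852]);
translate([2292, 449, 105]) cube([90, 16, 852]);
translate([2466, 449, 105]) cube([90, 16, 852]);


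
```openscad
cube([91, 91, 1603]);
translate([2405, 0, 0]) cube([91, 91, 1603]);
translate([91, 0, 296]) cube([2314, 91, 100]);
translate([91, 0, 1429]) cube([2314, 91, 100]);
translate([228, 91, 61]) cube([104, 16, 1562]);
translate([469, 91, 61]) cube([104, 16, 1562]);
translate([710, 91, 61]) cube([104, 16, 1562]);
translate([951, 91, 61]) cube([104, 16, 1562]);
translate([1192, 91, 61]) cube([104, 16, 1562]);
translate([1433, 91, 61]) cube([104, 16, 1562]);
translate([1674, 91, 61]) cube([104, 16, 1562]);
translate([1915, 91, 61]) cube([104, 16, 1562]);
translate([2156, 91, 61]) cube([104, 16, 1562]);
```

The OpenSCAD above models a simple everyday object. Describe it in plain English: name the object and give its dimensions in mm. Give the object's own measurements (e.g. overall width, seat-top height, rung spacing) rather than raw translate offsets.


A fence section. Two 91×91 mm posts, 1603 mm tall, stand on the floor with a clear span of 2314 mm between their inner faces. Two horizontal rails of 91×100 mm section span the gap between the posts with their undersides at z = 296 mm and z = 1429 mm, flush with the posts' −y face. 9 pickets, each 104 mm wide, 16 mm thick and 1562 mm tall, are fixed to the +y face of the rails with their bottoms at z = 61 mm, spaced across the span with a 137 mm gap after the −x post and between neighbouring pickets, with 145 mm left before the +x post.


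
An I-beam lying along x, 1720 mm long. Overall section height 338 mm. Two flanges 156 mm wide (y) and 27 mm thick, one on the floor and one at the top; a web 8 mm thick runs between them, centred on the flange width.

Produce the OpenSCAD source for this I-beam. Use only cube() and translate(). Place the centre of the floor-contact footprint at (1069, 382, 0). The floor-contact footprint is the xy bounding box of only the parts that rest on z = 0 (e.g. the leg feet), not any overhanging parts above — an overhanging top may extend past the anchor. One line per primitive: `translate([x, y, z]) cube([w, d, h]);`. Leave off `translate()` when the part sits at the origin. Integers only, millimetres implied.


translate([209, 304, 0]) cube([1720, 156, 27]);
translate([209, 378, 27]) cube([1720, 8, 284]);
translate([209, 304, 311]) cube([1720, 156, 27]);


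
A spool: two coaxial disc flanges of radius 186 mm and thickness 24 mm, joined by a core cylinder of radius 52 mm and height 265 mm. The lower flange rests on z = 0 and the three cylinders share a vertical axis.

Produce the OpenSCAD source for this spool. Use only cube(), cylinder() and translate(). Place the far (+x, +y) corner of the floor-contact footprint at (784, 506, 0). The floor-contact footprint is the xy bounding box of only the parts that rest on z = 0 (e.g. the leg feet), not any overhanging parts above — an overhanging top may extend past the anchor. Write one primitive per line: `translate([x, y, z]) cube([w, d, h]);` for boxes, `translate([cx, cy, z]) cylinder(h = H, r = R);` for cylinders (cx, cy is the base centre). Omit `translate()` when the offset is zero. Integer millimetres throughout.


translate([598, 320, 0]) cylinder(h = 24, r = 186);
translate([598, 320, 24]) cylinder(h = 265, r = 52);
translate([598, 320, 289]) cylinder(h = 24, r = 186);


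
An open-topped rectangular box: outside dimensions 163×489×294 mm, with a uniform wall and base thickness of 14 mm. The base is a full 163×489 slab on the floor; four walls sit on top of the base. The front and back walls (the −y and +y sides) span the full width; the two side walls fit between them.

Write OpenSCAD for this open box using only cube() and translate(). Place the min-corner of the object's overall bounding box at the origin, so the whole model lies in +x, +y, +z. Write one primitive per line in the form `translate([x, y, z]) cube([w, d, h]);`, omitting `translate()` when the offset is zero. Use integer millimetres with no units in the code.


cube([163, 489, 14]);
translate([0, 0, 14]) cube([163, 14, 280]);
translate([0, 475, 14]) cube([163, 14, 280]);
translate([0, 14, 14]) cube([14, 461, 280]);
translate([149, 14, 14]) cube([14, 461, 280]);


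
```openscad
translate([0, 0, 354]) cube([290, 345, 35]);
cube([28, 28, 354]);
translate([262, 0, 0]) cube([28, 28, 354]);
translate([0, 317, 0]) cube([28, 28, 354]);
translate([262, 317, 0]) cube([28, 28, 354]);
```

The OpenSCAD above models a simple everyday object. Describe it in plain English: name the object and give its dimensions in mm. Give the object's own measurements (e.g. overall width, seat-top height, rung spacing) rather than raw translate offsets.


A four-legged stool. The seat is a 290×345×35 mm slab whose top surface is at z = 389 mm; four square legs, each 28×28 mm in cross-section, run from the floor (z = 0) to the underside of the seat, each flush with a corner of the seat.


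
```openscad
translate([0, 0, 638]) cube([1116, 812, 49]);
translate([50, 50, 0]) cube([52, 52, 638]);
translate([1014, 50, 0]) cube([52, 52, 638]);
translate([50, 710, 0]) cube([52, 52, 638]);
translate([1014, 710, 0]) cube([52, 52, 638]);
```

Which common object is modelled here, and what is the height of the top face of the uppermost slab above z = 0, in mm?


A table. The table height is 687 mm.

A 1116×812×49 slab sits at z = 638 on four 52 mm square posts — a table. The top surface is at 638 + 49 = 687 mm.


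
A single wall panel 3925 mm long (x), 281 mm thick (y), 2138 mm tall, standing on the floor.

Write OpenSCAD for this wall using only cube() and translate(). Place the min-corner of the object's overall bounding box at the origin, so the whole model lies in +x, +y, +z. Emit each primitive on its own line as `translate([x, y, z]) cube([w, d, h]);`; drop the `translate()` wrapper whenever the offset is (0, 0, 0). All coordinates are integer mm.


cube([3925, 281, 2138]);


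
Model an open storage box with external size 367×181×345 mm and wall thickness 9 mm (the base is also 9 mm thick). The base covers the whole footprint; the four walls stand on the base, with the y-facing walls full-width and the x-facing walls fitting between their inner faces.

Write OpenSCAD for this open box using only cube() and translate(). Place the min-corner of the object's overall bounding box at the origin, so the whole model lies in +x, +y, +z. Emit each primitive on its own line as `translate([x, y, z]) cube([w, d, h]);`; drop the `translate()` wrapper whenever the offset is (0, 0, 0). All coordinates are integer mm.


cube([367, 181, 9]);
translate([0, 0, 9]) cube([367, 9, 336]);
translate([0, 172, 9]) cube([367, 9, 336]);
translate([0, 9, 9]) cube([9, 163, 336]);
translate([358, 9, 9]) cube([9, 163, 336]);


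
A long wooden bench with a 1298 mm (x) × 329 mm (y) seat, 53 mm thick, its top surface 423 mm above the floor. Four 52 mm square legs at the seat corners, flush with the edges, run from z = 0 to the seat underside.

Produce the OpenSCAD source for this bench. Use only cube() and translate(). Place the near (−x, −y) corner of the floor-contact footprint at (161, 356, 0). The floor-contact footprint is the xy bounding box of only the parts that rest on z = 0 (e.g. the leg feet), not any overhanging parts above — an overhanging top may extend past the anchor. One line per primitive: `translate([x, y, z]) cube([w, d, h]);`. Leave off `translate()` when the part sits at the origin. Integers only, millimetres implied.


// leg_h = 423 − 53 = 370
translate([161, 356, 370]) cube([1298, 329, 53]);
translate([161, 356, 0]) cube([52, 52, 370]);
translate([161, 633, 0]) cube([52, 52, 370]);
translate([1407, 356, 0]) cube([52, 52, 370]);
translate([1407, 633, 0]) cube([52, 52, 370]);
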